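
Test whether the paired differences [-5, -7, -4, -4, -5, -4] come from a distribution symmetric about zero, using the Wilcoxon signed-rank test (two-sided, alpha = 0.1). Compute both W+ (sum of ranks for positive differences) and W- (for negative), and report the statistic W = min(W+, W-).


Step 1: Drop any zero differences (none here) and take |d_i|.
|d| = [5, 7, 4, 4, 5, 4]
Step 2: Midrank |d_i| (ties get averaged ranks).
ranks: |5|->4.5, |7|->6, |4|->2, |4|->2, |5|->4.5, |4|->2
Step 3: Attach original signs; sum ranks with positive sign and with negative sign.
W+ = 0 = 0
W- = 4.5 + 6 + 2 + 2 + 4.5 + 2 = 21
(Check: W+ + W- = 21 should equal n(n+1)/2 = 21.)
Step 4: Test statistic W = min(W+, W-) = 0.
Step 5: Ties in |d|, so use the tie-corrected normal approximation.
        E[W] = n(n+1)/4 = 6*7/4 = 10.5.
        Tie groups: |d|=4 (t=3), |d|=5 (t=2); sum(t^3 - t) = 30.
        Var[W] = n(n+1)(2n+1)/24 - sum(t^3-t)/48 = 546/24 - 30/48 = 22.125.
        z = (W - E[W]) / sqrt(Var[W]) = (0 - 10.5) / 4.7037 = -2.2323.
        Two-sided p = 2*Phi(z) = 0.025597.
Step 6: alpha = 0.1. reject H0.

W+ = 0, W- = 21, W = min = 0, p = 0.025597, reject H0.


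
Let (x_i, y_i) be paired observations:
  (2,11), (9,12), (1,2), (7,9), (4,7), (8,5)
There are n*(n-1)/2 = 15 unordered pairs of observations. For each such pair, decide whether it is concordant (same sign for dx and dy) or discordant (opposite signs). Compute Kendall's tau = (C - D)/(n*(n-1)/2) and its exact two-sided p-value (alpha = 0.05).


Step 1: Enumerate the 15 unordered pairs (i,j) with i<j and classify each by sign(x_j-x_i) * sign(y_j-y_i).
  (1,2):dx=+7,dy=+1->C; (1,3):dx=-1,dy=-9->C; (1,4):dx=+5,dy=-2->D; (1,5):dx=+2,dy=-4->D
  (1,6):dx=+6,dy=-6->D; (2,3):dx=-8,dy=-10->C; (2,4):dx=-2,dy=-3->C; (2,5):dx=-5,dy=-5->C
  (2,6):dx=-1,dy=-7->C; (3,4):dx=+6,dy=+7->C; (3,5):dx=+3,dy=+5->C; (3,6):dx=+7,dy=+3->C
  (4,5):dx=-3,dy=-2->C; (4,6):dx=+1,dy=-4->D; (5,6):dx=+4,dy=-2->D
Step 2: C = 10, D = 5, total pairs = 15.
Step 3: tau = (C - D)/(n(n-1)/2) = (10 - 5)/15 = 0.333333.
Step 4: Exact two-sided p-value (enumerate n! = 720 permutations of y under H0): p = 0.469444.
Step 5: alpha = 0.05. fail to reject H0.

tau_b = 0.3333 (C=10, D=5), p = 0.469444, fail to reject H0.


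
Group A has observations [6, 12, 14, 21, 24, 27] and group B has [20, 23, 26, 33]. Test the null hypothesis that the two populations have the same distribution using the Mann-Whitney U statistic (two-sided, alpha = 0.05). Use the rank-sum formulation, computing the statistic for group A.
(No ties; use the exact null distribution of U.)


Step 1: Combine and sort all 10 observations; assign midranks.
sorted (value, group): (6,X), (12,X), (14,X), (20,Y), (21,X), (23,Y), (24,X), (26,Y), (27,X), (33,Y)
ranks: 6->1, 12->2, 14->3, 20->4, 21->5, 23->6, 24->7, 26->8, 27->9, 33->10
Step 2: Rank sum for X: R1 = 1 + 2 + 3 + 5 + 7 + 9 = 27.
Step 3: U_X = R1 - n1(n1+1)/2 = 27 - 6*7/2 = 27 - 21 = 6.
       U_Y = n1*n2 - U_X = 24 - 6 = 18.
Step 4: No ties, so the exact null distribution of U (based on enumerating the C(10,6) = 210 equally likely rank assignments) gives the two-sided p-value.
Step 5: p-value = 0.257143; compare to alpha = 0.05. fail to reject H0.

U_X = 6, p = 0.257143, fail to reject H0 at alpha = 0.05.


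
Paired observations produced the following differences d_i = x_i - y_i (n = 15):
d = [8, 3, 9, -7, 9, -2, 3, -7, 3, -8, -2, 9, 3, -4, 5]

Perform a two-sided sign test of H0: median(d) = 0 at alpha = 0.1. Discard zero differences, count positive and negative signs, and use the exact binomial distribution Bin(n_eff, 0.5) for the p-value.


Step 1: Discard zero differences. Original n = 15; n_eff = number of nonzero differences = 15.
Nonzero differences (with sign): +8, +3, +9, -7, +9, -2, +3, -7, +3, -8, -2, +9, +3, -4, +5
Step 2: Count signs: positive = 9, negative = 6.
Step 3: Under H0: P(positive) = 0.5, so the number of positives S ~ Bin(15, 0.5).
Step 4: Two-sided exact p-value = sum of Bin(15,0.5) probabilities at or below the observed probability = 0.607239.
Step 5: alpha = 0.1. fail to reject H0.

n_eff = 15, pos = 9, neg = 6, p = 0.607239, fail to reject H0.


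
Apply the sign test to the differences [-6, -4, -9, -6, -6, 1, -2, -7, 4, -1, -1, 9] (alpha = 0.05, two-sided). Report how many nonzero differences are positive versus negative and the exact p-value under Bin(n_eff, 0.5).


Step 1: Discard zero differences. Original n = 12; n_eff = number of nonzero differences = 12.
Nonzero differences (with sign): -6, -4, -9, -6, -6, +1, -2, -7, +4, -1, -1, +9
Step 2: Count signs: positive = 3, negative = 9.
Step 3: Under H0: P(positive) = 0.5, so the number of positives S ~ Bin(12, 0.5).
Step 4: Two-sided exact p-value = sum of Bin(12,0.5) probabilities at or below the observed probability = 0.145996.
Step 5: alpha = 0.05. fail to reject H0.

n_eff = 12, pos = 3, neg = 9, p = 0.145996, fail to reject H0.


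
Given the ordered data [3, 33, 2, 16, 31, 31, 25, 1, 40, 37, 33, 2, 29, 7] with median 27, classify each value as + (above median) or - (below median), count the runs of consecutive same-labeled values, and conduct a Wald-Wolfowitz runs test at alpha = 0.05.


Step 1: Compute median = 27; label A = above, B = below.
Labels in order: BABBAABBAAABAB  (n_A = 7, n_B = 7)
Step 2: Count runs R = 9.
Step 3: Under H0 (random ordering), E[R] = 2*n_A*n_B/(n_A+n_B) + 1 = 2*7*7/14 + 1 = 8.0000.
        Var[R] = 2*n_A*n_B*(2*n_A*n_B - n_A - n_B) / ((n_A+n_B)^2 * (n_A+n_B-1)) = 8232/2548 = 3.2308.
        SD[R] = 1.7974.
Step 4: Continuity-corrected z = (R - 0.5 - E[R]) / SD[R] = (9 - 0.5 - 8.0000) / 1.7974 = 0.2782.
Step 5: Two-sided p-value via normal approximation = 2*(1 - Phi(|z|)) = 0.780879.
Step 6: alpha = 0.05. fail to reject H0.

R = 9, z = 0.2782, p = 0.780879, fail to reject H0.


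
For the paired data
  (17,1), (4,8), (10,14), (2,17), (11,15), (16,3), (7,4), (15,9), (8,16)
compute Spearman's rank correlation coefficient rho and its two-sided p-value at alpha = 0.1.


Step 1: Rank x and y separately (midranks; no ties here).
rank(x): 17->9, 4->2, 10->5, 2->1, 11->6, 16->8, 7->3, 15->7, 8->4
rank(y): 1->1, 8->4, 14->6, 17->9, 15->7, 3->2, 4->3, 9->5, 16->8
Step 2: d_i = R_x(i) - R_y(i); compute d_i^2.
  (9-1)^2=64, (2-4)^2=4, (5-6)^2=1, (1-9)^2=64, (6-7)^2=1, (8-2)^2=36, (3-3)^2=0, (7-5)^2=4, (4-8)^2=16
sum(d^2) = 190.
Step 3: rho = 1 - 6*190 / (9*(9^2 - 1)) = 1 - 1140/720 = -0.583333.
Step 4: Under H0, t = rho * sqrt((n-2)/(1-rho^2)) = -1.9001 ~ t(7).
Step 5: Two-sided p-value from the t-distribution with 7 df = 0.099186.
Step 6: alpha = 0.1. reject H0.

rho = -0.5833, p = 0.099186, reject H0 at alpha = 0.1.


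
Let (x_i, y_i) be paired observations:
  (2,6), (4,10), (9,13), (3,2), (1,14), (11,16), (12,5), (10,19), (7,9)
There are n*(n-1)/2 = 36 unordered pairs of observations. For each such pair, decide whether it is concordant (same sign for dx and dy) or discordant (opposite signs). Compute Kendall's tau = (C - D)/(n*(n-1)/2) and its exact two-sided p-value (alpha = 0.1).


Step 1: Enumerate the 36 unordered pairs (i,j) with i<j and classify each by sign(x_j-x_i) * sign(y_j-y_i).
  (1,2):dx=+2,dy=+4->C; (1,3):dx=+7,dy=+7->C; (1,4):dx=+1,dy=-4->D; (1,5):dx=-1,dy=+8->D
  (1,6):dx=+9,dy=+10->C; (1,7):dx=+10,dy=-1->D; (1,8):dx=+8,dy=+13->C; (1,9):dx=+5,dy=+3->C
  (2,3):dx=+5,dy=+3->C; (2,4):dx=-1,dy=-8->C; (2,5):dx=-3,dy=+4->D; (2,6):dx=+7,dy=+6->C
  (2,7):dx=+8,dy=-5->D; (2,8):dx=+6,dy=+9->C; (2,9):dx=+3,dy=-1->D; (3,4):dx=-6,dy=-11->C
  (3,5):dx=-8,dy=+1->D; (3,6):dx=+2,dy=+3->C; (3,7):dx=+3,dy=-8->D; (3,8):dx=+1,dy=+6->C
  (3,9):dx=-2,dy=-4->C; (4,5):dx=-2,dy=+12->D; (4,6):dx=+8,dy=+14->C; (4,7):dx=+9,dy=+3->C
  (4,8):dx=+7,dy=+17->C; (4,9):dx=+4,dy=+7->C; (5,6):dx=+10,dy=+2->C; (5,7):dx=+11,dy=-9->D
  (5,8):dx=+9,dy=+5->C; (5,9):dx=+6,dy=-5->D; (6,7):dx=+1,dy=-11->D; (6,8):dx=-1,dy=+3->D
  (6,9):dx=-4,dy=-7->C; (7,8):dx=-2,dy=+14->D; (7,9):dx=-5,dy=+4->D; (8,9):dx=-3,dy=-10->C
Step 2: C = 21, D = 15, total pairs = 36.
Step 3: tau = (C - D)/(n(n-1)/2) = (21 - 15)/36 = 0.166667.
Step 4: Exact two-sided p-value (enumerate n! = 362880 permutations of y under H0): p = 0.612202.
Step 5: alpha = 0.1. fail to reject H0.

tau_b = 0.1667 (C=21, D=15), p = 0.612202, fail to reject H0.


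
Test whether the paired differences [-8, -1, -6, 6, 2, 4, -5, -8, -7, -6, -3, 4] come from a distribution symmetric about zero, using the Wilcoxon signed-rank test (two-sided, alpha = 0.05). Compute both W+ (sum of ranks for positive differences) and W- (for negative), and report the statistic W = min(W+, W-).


Step 1: Drop any zero differences (none here) and take |d_i|.
|d| = [8, 1, 6, 6, 2, 4, 5, 8, 7, 6, 3, 4]
Step 2: Midrank |d_i| (ties get averaged ranks).
ranks: |8|->11.5, |1|->1, |6|->8, |6|->8, |2|->2, |4|->4.5, |5|->6, |8|->11.5, |7|->10, |6|->8, |3|->3, |4|->4.5
Step 3: Attach original signs; sum ranks with positive sign and with negative sign.
W+ = 8 + 2 + 4.5 + 4.5 = 19
W- = 11.5 + 1 + 8 + 6 + 11.5 + 10 + 8 + 3 = 59
(Check: W+ + W- = 78 should equal n(n+1)/2 = 78.)
Step 4: Test statistic W = min(W+, W-) = 19.
Step 5: Ties in |d|, so use the tie-corrected normal approximation.
        E[W] = n(n+1)/4 = 12*13/4 = 39.
        Tie groups: |d|=4 (t=2), |d|=6 (t=3), |d|=8 (t=2); sum(t^3 - t) = 36.
        Var[W] = n(n+1)(2n+1)/24 - sum(t^3-t)/48 = 3900/24 - 36/48 = 161.75.
        z = (W - E[W]) / sqrt(Var[W]) = (19 - 39) / 12.7181 = -1.5726.
        Two-sided p = 2*Phi(z) = 0.115820.
Step 6: alpha = 0.05. fail to reject H0.

W+ = 19, W- = 59, W = min = 19, p = 0.115820, fail to reject H0.


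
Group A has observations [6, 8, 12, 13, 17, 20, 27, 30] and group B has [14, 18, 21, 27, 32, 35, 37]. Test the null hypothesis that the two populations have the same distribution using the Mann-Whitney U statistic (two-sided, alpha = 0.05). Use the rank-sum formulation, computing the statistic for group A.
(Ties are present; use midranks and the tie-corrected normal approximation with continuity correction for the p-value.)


Step 1: Combine and sort all 15 observations; assign midranks.
sorted (value, group): (6,X), (8,X), (12,X), (13,X), (14,Y), (17,X), (18,Y), (20,X), (21,Y), (27,X), (27,Y), (30,X), (32,Y), (35,Y), (37,Y)
ranks: 6->1, 8->2, 12->3, 13->4, 14->5, 17->6, 18->7, 20->8, 21->9, 27->10.5, 27->10.5, 30->12, 32->13, 35->14, 37->15
Step 2: Rank sum for X: R1 = 1 + 2 + 3 + 4 + 6 + 8 + 10.5 + 12 = 46.5.
Step 3: U_X = R1 - n1(n1+1)/2 = 46.5 - 8*9/2 = 46.5 - 36 = 10.5.
       U_Y = n1*n2 - U_X = 56 - 10.5 = 45.5.
Step 4: Ties are present, so use the tie-corrected normal approximation (with continuity correction) for the p-value.
Step 5: p-value = 0.048939; compare to alpha = 0.05. reject H0.

U_X = 10.5, p = 0.048939, reject H0 at alpha = 0.05.


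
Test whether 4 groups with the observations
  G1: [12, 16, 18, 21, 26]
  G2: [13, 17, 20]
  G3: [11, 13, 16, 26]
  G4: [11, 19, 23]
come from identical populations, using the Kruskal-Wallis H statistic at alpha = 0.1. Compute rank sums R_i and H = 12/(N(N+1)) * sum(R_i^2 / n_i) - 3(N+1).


Step 1: Combine all N = 15 observations and assign midranks.
sorted (value, group, rank): (11,G3,1.5), (11,G4,1.5), (12,G1,3), (13,G2,4.5), (13,G3,4.5), (16,G1,6.5), (16,G3,6.5), (17,G2,8), (18,G1,9), (19,G4,10), (20,G2,11), (21,G1,12), (23,G4,13), (26,G1,14.5), (26,G3,14.5)
Step 2: Sum ranks within each group.
R_1 = 45 (n_1 = 5)
R_2 = 23.5 (n_2 = 3)
R_3 = 27 (n_3 = 4)
R_4 = 24.5 (n_4 = 3)
Step 3: H = 12/(N(N+1)) * sum(R_i^2/n_i) - 3(N+1)
     = 12/(15*16) * (45^2/5 + 23.5^2/3 + 27^2/4 + 24.5^2/3) - 3*16
     = 0.050000 * 971.417 - 48
     = 0.570833.
Step 4: Ties present; correction factor C = 1 - 24/(15^3 - 15) = 0.992857. Corrected H = 0.570833 / 0.992857 = 0.574940.
Step 5: Under H0, H ~ chi^2(3); p-value = 0.902145.
Step 6: alpha = 0.1. fail to reject H0.

H = 0.5749, df = 3, p = 0.902145, fail to reject H0.


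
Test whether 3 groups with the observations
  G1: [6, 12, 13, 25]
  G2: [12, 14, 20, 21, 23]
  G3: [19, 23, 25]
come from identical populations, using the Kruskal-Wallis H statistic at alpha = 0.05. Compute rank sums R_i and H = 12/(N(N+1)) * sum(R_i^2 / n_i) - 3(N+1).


Step 1: Combine all N = 12 observations and assign midranks.
sorted (value, group, rank): (6,G1,1), (12,G1,2.5), (12,G2,2.5), (13,G1,4), (14,G2,5), (19,G3,6), (20,G2,7), (21,G2,8), (23,G2,9.5), (23,G3,9.5), (25,G1,11.5), (25,G3,11.5)
Step 2: Sum ranks within each group.
R_1 = 19 (n_1 = 4)
R_2 = 32 (n_2 = 5)
R_3 = 27 (n_3 = 3)
Step 3: H = 12/(N(N+1)) * sum(R_i^2/n_i) - 3(N+1)
     = 12/(12*13) * (19^2/4 + 32^2/5 + 27^2/3) - 3*13
     = 0.076923 * 538.05 - 39
     = 2.388462.
Step 4: Ties present; correction factor C = 1 - 18/(12^3 - 12) = 0.989510. Corrected H = 2.388462 / 0.989510 = 2.413781.
Step 5: Under H0, H ~ chi^2(2); p-value = 0.299126.
Step 6: alpha = 0.05. fail to reject H0.

H = 2.4138, df = 2, p = 0.299126, fail to reject H0.


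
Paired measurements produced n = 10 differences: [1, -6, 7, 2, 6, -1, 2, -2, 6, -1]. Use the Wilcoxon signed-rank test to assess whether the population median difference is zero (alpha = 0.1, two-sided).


Step 1: Drop any zero differences (none here) and take |d_i|.
|d| = [1, 6, 7, 2, 6, 1, 2, 2, 6, 1]
Step 2: Midrank |d_i| (ties get averaged ranks).
ranks: |1|->2, |6|->8, |7|->10, |2|->5, |6|->8, |1|->2, |2|->5, |2|->5, |6|->8, |1|->2
Step 3: Attach original signs; sum ranks with positive sign and with negative sign.
W+ = 2 + 10 + 5 + 8 + 5 + 8 = 38
W- = 8 + 2 + 5 + 2 = 17
(Check: W+ + W- = 55 should equal n(n+1)/2 = 55.)
Step 4: Test statistic W = min(W+, W-) = 17.
Step 5: Ties in |d|, so use the tie-corrected normal approximation.
        E[W] = n(n+1)/4 = 10*11/4 = 27.5.
        Tie groups: |d|=1 (t=3), |d|=2 (t=3), |d|=6 (t=3); sum(t^3 - t) = 72.
        Var[W] = n(n+1)(2n+1)/24 - sum(t^3-t)/48 = 2310/24 - 72/48 = 94.75.
        z = (W - E[W]) / sqrt(Var[W]) = (17 - 27.5) / 9.7340 = -1.0787.
        Two-sided p = 2*Phi(z) = 0.280723.
Step 6: alpha = 0.1. fail to reject H0.

W+ = 38, W- = 17, W = min = 17, p = 0.280723, fail to reject H0.


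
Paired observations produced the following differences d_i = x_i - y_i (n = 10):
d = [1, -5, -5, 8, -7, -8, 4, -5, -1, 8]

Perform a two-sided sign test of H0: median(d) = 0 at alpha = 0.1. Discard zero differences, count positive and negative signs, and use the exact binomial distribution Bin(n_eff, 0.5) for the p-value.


Step 1: Discard zero differences. Original n = 10; n_eff = number of nonzero differences = 10.
Nonzero differences (with sign): +1, -5, -5, +8, -7, -8, +4, -5, -1, +8
Step 2: Count signs: positive = 4, negative = 6.
Step 3: Under H0: P(positive) = 0.5, so the number of positives S ~ Bin(10, 0.5).
Step 4: Two-sided exact p-value = sum of Bin(10,0.5) probabilities at or below the observed probability = 0.753906.
Step 5: alpha = 0.1. fail to reject H0.

n_eff = 10, pos = 4, neg = 6, p = 0.753906, fail to reject H0.


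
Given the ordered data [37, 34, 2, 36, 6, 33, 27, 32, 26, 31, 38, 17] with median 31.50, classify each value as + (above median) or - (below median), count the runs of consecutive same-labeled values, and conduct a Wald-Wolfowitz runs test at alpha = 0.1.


Step 1: Compute median = 31.50; label A = above, B = below.
Labels in order: AABABABABBAB  (n_A = 6, n_B = 6)
Step 2: Count runs R = 10.
Step 3: Under H0 (random ordering), E[R] = 2*n_A*n_B/(n_A+n_B) + 1 = 2*6*6/12 + 1 = 7.0000.
        Var[R] = 2*n_A*n_B*(2*n_A*n_B - n_A - n_B) / ((n_A+n_B)^2 * (n_A+n_B-1)) = 4320/1584 = 2.7273.
        SD[R] = 1.6514.
Step 4: Continuity-corrected z = (R - 0.5 - E[R]) / SD[R] = (10 - 0.5 - 7.0000) / 1.6514 = 1.5138.
Step 5: Two-sided p-value via normal approximation = 2*(1 - Phi(|z|)) = 0.130070.
Step 6: alpha = 0.1. fail to reject H0.

R = 10, z = 1.5138, p = 0.130070, fail to reject H0.


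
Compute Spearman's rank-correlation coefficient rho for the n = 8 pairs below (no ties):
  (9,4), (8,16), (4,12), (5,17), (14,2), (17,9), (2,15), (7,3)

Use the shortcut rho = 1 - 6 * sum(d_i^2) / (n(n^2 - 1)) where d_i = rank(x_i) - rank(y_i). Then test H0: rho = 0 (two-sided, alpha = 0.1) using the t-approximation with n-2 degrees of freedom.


Step 1: Rank x and y separately (midranks; no ties here).
rank(x): 9->6, 8->5, 4->2, 5->3, 14->7, 17->8, 2->1, 7->4
rank(y): 4->3, 16->7, 12->5, 17->8, 2->1, 9->4, 15->6, 3->2
Step 2: d_i = R_x(i) - R_y(i); compute d_i^2.
  (6-3)^2=9, (5-7)^2=4, (2-5)^2=9, (3-8)^2=25, (7-1)^2=36, (8-4)^2=16, (1-6)^2=25, (4-2)^2=4
sum(d^2) = 128.
Step 3: rho = 1 - 6*128 / (8*(8^2 - 1)) = 1 - 768/504 = -0.523810.
Step 4: Under H0, t = rho * sqrt((n-2)/(1-rho^2)) = -1.5062 ~ t(6).
Step 5: Two-sided p-value from the t-distribution with 6 df = 0.182721.
Step 6: alpha = 0.1. fail to reject H0.

rho = -0.5238, p = 0.182721, fail to reject H0 at alpha = 0.1.


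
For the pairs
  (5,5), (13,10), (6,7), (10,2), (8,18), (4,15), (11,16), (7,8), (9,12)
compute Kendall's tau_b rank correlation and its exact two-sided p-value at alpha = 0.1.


Step 1: Enumerate the 36 unordered pairs (i,j) with i<j and classify each by sign(x_j-x_i) * sign(y_j-y_i).
  (1,2):dx=+8,dy=+5->C; (1,3):dx=+1,dy=+2->C; (1,4):dx=+5,dy=-3->D; (1,5):dx=+3,dy=+13->C
  (1,6):dx=-1,dy=+10->D; (1,7):dx=+6,dy=+11->C; (1,8):dx=+2,dy=+3->C; (1,9):dx=+4,dy=+7->C
  (2,3):dx=-7,dy=-3->C; (2,4):dx=-3,dy=-8->C; (2,5):dx=-5,dy=+8->D; (2,6):dx=-9,dy=+5->D
  (2,7):dx=-2,dy=+6->D; (2,8):dx=-6,dy=-2->C; (2,9):dx=-4,dy=+2->D; (3,4):dx=+4,dy=-5->D
  (3,5):dx=+2,dy=+11->C; (3,6):dx=-2,dy=+8->D; (3,7):dx=+5,dy=+9->C; (3,8):dx=+1,dy=+1->C
  (3,9):dx=+3,dy=+5->C; (4,5):dx=-2,dy=+16->D; (4,6):dx=-6,dy=+13->D; (4,7):dx=+1,dy=+14->C
  (4,8):dx=-3,dy=+6->D; (4,9):dx=-1,dy=+10->D; (5,6):dx=-4,dy=-3->C; (5,7):dx=+3,dy=-2->D
  (5,8):dx=-1,dy=-10->C; (5,9):dx=+1,dy=-6->D; (6,7):dx=+7,dy=+1->C; (6,8):dx=+3,dy=-7->D
  (6,9):dx=+5,dy=-3->D; (7,8):dx=-4,dy=-8->C; (7,9):dx=-2,dy=-4->C; (8,9):dx=+2,dy=+4->C
Step 2: C = 20, D = 16, total pairs = 36.
Step 3: tau = (C - D)/(n(n-1)/2) = (20 - 16)/36 = 0.111111.
Step 4: Exact two-sided p-value (enumerate n! = 362880 permutations of y under H0): p = 0.761414.
Step 5: alpha = 0.1. fail to reject H0.

tau_b = 0.1111 (C=20, D=16), p = 0.761414, fail to reject H0.


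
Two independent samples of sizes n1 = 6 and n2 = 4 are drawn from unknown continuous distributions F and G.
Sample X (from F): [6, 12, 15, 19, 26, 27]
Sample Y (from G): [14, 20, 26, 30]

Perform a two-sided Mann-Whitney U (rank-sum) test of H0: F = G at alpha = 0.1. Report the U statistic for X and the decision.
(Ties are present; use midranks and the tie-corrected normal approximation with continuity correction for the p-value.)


Step 1: Combine and sort all 10 observations; assign midranks.
sorted (value, group): (6,X), (12,X), (14,Y), (15,X), (19,X), (20,Y), (26,X), (26,Y), (27,X), (30,Y)
ranks: 6->1, 12->2, 14->3, 15->4, 19->5, 20->6, 26->7.5, 26->7.5, 27->9, 30->10
Step 2: Rank sum for X: R1 = 1 + 2 + 4 + 5 + 7.5 + 9 = 28.5.
Step 3: U_X = R1 - n1(n1+1)/2 = 28.5 - 6*7/2 = 28.5 - 21 = 7.5.
       U_Y = n1*n2 - U_X = 24 - 7.5 = 16.5.
Step 4: Ties are present, so use the tie-corrected normal approximation (with continuity correction) for the p-value.
Step 5: p-value = 0.392330; compare to alpha = 0.1. fail to reject H0.

U_X = 7.5, p = 0.392330, fail to reject H0 at alpha = 0.1.


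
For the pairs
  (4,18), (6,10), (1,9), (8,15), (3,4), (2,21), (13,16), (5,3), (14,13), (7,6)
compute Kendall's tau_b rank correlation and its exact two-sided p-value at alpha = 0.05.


Step 1: Enumerate the 45 unordered pairs (i,j) with i<j and classify each by sign(x_j-x_i) * sign(y_j-y_i).
  (1,2):dx=+2,dy=-8->D; (1,3):dx=-3,dy=-9->C; (1,4):dx=+4,dy=-3->D; (1,5):dx=-1,dy=-14->C
  (1,6):dx=-2,dy=+3->D; (1,7):dx=+9,dy=-2->D; (1,8):dx=+1,dy=-15->D; (1,9):dx=+10,dy=-5->D
  (1,10):dx=+3,dy=-12->D; (2,3):dx=-5,dy=-1->C; (2,4):dx=+2,dy=+5->C; (2,5):dx=-3,dy=-6->C
  (2,6):dx=-4,dy=+11->D; (2,7):dx=+7,dy=+6->C; (2,8):dx=-1,dy=-7->C; (2,9):dx=+8,dy=+3->C
  (2,10):dx=+1,dy=-4->D; (3,4):dx=+7,dy=+6->C; (3,5):dx=+2,dy=-5->D; (3,6):dx=+1,dy=+12->C
  (3,7):dx=+12,dy=+7->C; (3,8):dx=+4,dy=-6->D; (3,9):dx=+13,dy=+4->C; (3,10):dx=+6,dy=-3->D
  (4,5):dx=-5,dy=-11->C; (4,6):dx=-6,dy=+6->D; (4,7):dx=+5,dy=+1->C; (4,8):dx=-3,dy=-12->C
  (4,9):dx=+6,dy=-2->D; (4,10):dx=-1,dy=-9->C; (5,6):dx=-1,dy=+17->D; (5,7):dx=+10,dy=+12->C
  (5,8):dx=+2,dy=-1->D; (5,9):dx=+11,dy=+9->C; (5,10):dx=+4,dy=+2->C; (6,7):dx=+11,dy=-5->D
  (6,8):dx=+3,dy=-18->D; (6,9):dx=+12,dy=-8->D; (6,10):dx=+5,dy=-15->D; (7,8):dx=-8,dy=-13->C
  (7,9):dx=+1,dy=-3->D; (7,10):dx=-6,dy=-10->C; (8,9):dx=+9,dy=+10->C; (8,10):dx=+2,dy=+3->C
  (9,10):dx=-7,dy=-7->C
Step 2: C = 24, D = 21, total pairs = 45.
Step 3: tau = (C - D)/(n(n-1)/2) = (24 - 21)/45 = 0.066667.
Step 4: Exact two-sided p-value (enumerate n! = 3628800 permutations of y under H0): p = 0.861801.
Step 5: alpha = 0.05. fail to reject H0.

tau_b = 0.0667 (C=24, D=21), p = 0.861801, fail to reject H0.


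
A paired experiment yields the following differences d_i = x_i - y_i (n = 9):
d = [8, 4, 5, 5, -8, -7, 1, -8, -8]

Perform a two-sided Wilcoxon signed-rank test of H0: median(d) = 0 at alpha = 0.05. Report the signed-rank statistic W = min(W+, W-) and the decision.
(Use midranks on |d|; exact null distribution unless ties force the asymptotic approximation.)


Step 1: Drop any zero differences (none here) and take |d_i|.
|d| = [8, 4, 5, 5, 8, 7, 1, 8, 8]
Step 2: Midrank |d_i| (ties get averaged ranks).
ranks: |8|->7.5, |4|->2, |5|->3.5, |5|->3.5, |8|->7.5, |7|->5, |1|->1, |8|->7.5, |8|->7.5
Step 3: Attach original signs; sum ranks with positive sign and with negative sign.
W+ = 7.5 + 2 + 3.5 + 3.5 + 1 = 17.5
W- = 7.5 + 5 + 7.5 + 7.5 = 27.5
(Check: W+ + W- = 45 should equal n(n+1)/2 = 45.)
Step 4: Test statistic W = min(W+, W-) = 17.5.
Step 5: Ties in |d|, so use the tie-corrected normal approximation.
        E[W] = n(n+1)/4 = 9*10/4 = 22.5.
        Tie groups: |d|=5 (t=2), |d|=8 (t=4); sum(t^3 - t) = 66.
        Var[W] = n(n+1)(2n+1)/24 - sum(t^3-t)/48 = 1710/24 - 66/48 = 69.875.
        z = (W - E[W]) / sqrt(Var[W]) = (17.5 - 22.5) / 8.3591 = -0.5981.
        Two-sided p = 2*Phi(z) = 0.549741.
Step 6: alpha = 0.05. fail to reject H0.

W+ = 17.5, W- = 27.5, W = min = 17.5, p = 0.549741, fail to reject H0.


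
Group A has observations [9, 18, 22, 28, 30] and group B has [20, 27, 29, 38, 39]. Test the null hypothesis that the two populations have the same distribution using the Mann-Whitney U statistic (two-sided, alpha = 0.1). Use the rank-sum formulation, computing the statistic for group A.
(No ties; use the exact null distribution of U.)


Step 1: Combine and sort all 10 observations; assign midranks.
sorted (value, group): (9,X), (18,X), (20,Y), (22,X), (27,Y), (28,X), (29,Y), (30,X), (38,Y), (39,Y)
ranks: 9->1, 18->2, 20->3, 22->4, 27->5, 28->6, 29->7, 30->8, 38->9, 39->10
Step 2: Rank sum for X: R1 = 1 + 2 + 4 + 6 + 8 = 21.
Step 3: U_X = R1 - n1(n1+1)/2 = 21 - 5*6/2 = 21 - 15 = 6.
       U_Y = n1*n2 - U_X = 25 - 6 = 19.
Step 4: No ties, so the exact null distribution of U (based on enumerating the C(10,5) = 252 equally likely rank assignments) gives the two-sided p-value.
Step 5: p-value = 0.222222; compare to alpha = 0.1. fail to reject H0.

U_X = 6, p = 0.222222, fail to reject H0 at alpha = 0.1.


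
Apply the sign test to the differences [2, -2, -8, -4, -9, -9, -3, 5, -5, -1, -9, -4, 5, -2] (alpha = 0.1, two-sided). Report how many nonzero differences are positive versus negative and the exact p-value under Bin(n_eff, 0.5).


Step 1: Discard zero differences. Original n = 14; n_eff = number of nonzero differences = 14.
Nonzero differences (with sign): +2, -2, -8, -4, -9, -9, -3, +5, -5, -1, -9, -4, +5, -2
Step 2: Count signs: positive = 3, negative = 11.
Step 3: Under H0: P(positive) = 0.5, so the number of positives S ~ Bin(14, 0.5).
Step 4: Two-sided exact p-value = sum of Bin(14,0.5) probabilities at or below the observed probability = 0.057373.
Step 5: alpha = 0.1. reject H0.

n_eff = 14, pos = 3, neg = 11, p = 0.057373, reject H0.


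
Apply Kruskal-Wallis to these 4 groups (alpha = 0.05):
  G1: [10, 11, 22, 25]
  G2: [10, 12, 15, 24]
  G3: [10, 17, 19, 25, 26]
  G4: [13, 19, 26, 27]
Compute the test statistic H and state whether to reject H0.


Step 1: Combine all N = 17 observations and assign midranks.
sorted (value, group, rank): (10,G1,2), (10,G2,2), (10,G3,2), (11,G1,4), (12,G2,5), (13,G4,6), (15,G2,7), (17,G3,8), (19,G3,9.5), (19,G4,9.5), (22,G1,11), (24,G2,12), (25,G1,13.5), (25,G3,13.5), (26,G3,15.5), (26,G4,15.5), (27,G4,17)
Step 2: Sum ranks within each group.
R_1 = 30.5 (n_1 = 4)
R_2 = 26 (n_2 = 4)
R_3 = 48.5 (n_3 = 5)
R_4 = 48 (n_4 = 4)
Step 3: H = 12/(N(N+1)) * sum(R_i^2/n_i) - 3(N+1)
     = 12/(17*18) * (30.5^2/4 + 26^2/4 + 48.5^2/5 + 48^2/4) - 3*18
     = 0.039216 * 1448.01 - 54
     = 2.784804.
Step 4: Ties present; correction factor C = 1 - 42/(17^3 - 17) = 0.991422. Corrected H = 2.784804 / 0.991422 = 2.808900.
Step 5: Under H0, H ~ chi^2(3); p-value = 0.422037.
Step 6: alpha = 0.05. fail to reject H0.

H = 2.8089, df = 3, p = 0.422037, fail to reject H0.


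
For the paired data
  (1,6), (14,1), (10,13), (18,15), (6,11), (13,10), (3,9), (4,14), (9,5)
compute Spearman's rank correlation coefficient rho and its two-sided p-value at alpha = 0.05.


Step 1: Rank x and y separately (midranks; no ties here).
rank(x): 1->1, 14->8, 10->6, 18->9, 6->4, 13->7, 3->2, 4->3, 9->5
rank(y): 6->3, 1->1, 13->7, 15->9, 11->6, 10->5, 9->4, 14->8, 5->2
Step 2: d_i = R_x(i) - R_y(i); compute d_i^2.
  (1-3)^2=4, (8-1)^2=49, (6-7)^2=1, (9-9)^2=0, (4-6)^2=4, (7-5)^2=4, (2-4)^2=4, (3-8)^2=25, (5-2)^2=9
sum(d^2) = 100.
Step 3: rho = 1 - 6*100 / (9*(9^2 - 1)) = 1 - 600/720 = 0.166667.
Step 4: Under H0, t = rho * sqrt((n-2)/(1-rho^2)) = 0.4472 ~ t(7).
Step 5: Two-sided p-value from the t-distribution with 7 df = 0.668231.
Step 6: alpha = 0.05. fail to reject H0.

rho = 0.1667, p = 0.668231, fail to reject H0 at alpha = 0.05.


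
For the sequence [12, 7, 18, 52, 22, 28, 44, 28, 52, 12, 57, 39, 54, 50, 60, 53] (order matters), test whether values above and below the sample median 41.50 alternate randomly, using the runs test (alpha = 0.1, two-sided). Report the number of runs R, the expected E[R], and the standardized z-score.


Step 1: Compute median = 41.50; label A = above, B = below.
Labels in order: BBBABBABABABAAAA  (n_A = 8, n_B = 8)
Step 2: Count runs R = 10.
Step 3: Under H0 (random ordering), E[R] = 2*n_A*n_B/(n_A+n_B) + 1 = 2*8*8/16 + 1 = 9.0000.
        Var[R] = 2*n_A*n_B*(2*n_A*n_B - n_A - n_B) / ((n_A+n_B)^2 * (n_A+n_B-1)) = 14336/3840 = 3.7333.
        SD[R] = 1.9322.
Step 4: Continuity-corrected z = (R - 0.5 - E[R]) / SD[R] = (10 - 0.5 - 9.0000) / 1.9322 = 0.2588.
Step 5: Two-sided p-value via normal approximation = 2*(1 - Phi(|z|)) = 0.795809.
Step 6: alpha = 0.1. fail to reject H0.

R = 10, z = 0.2588, p = 0.795809, fail to reject H0.


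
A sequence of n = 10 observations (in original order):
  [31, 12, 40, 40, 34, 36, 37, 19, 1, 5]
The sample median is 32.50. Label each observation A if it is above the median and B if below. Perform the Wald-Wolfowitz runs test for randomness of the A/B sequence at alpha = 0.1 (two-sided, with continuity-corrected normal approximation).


Step 1: Compute median = 32.50; label A = above, B = below.
Labels in order: BBAAAAABBB  (n_A = 5, n_B = 5)
Step 2: Count runs R = 3.
Step 3: Under H0 (random ordering), E[R] = 2*n_A*n_B/(n_A+n_B) + 1 = 2*5*5/10 + 1 = 6.0000.
        Var[R] = 2*n_A*n_B*(2*n_A*n_B - n_A - n_B) / ((n_A+n_B)^2 * (n_A+n_B-1)) = 2000/900 = 2.2222.
        SD[R] = 1.4907.
Step 4: Continuity-corrected z = (R + 0.5 - E[R]) / SD[R] = (3 + 0.5 - 6.0000) / 1.4907 = -1.6771.
Step 5: Two-sided p-value via normal approximation = 2*(1 - Phi(|z|)) = 0.093533.
Step 6: alpha = 0.1. reject H0.

R = 3, z = -1.6771, p = 0.093533, reject H0.


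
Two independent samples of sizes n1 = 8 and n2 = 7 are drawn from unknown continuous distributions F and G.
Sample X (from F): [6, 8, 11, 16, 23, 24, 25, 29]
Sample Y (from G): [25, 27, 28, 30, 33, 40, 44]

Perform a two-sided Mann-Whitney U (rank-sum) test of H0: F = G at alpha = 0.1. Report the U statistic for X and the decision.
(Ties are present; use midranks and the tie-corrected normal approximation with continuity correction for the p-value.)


Step 1: Combine and sort all 15 observations; assign midranks.
sorted (value, group): (6,X), (8,X), (11,X), (16,X), (23,X), (24,X), (25,X), (25,Y), (27,Y), (28,Y), (29,X), (30,Y), (33,Y), (40,Y), (44,Y)
ranks: 6->1, 8->2, 11->3, 16->4, 23->5, 24->6, 25->7.5, 25->7.5, 27->9, 28->10, 29->11, 30->12, 33->13, 40->14, 44->15
Step 2: Rank sum for X: R1 = 1 + 2 + 3 + 4 + 5 + 6 + 7.5 + 11 = 39.5.
Step 3: U_X = R1 - n1(n1+1)/2 = 39.5 - 8*9/2 = 39.5 - 36 = 3.5.
       U_Y = n1*n2 - U_X = 56 - 3.5 = 52.5.
Step 4: Ties are present, so use the tie-corrected normal approximation (with continuity correction) for the p-value.
Step 5: p-value = 0.005437; compare to alpha = 0.1. reject H0.

U_X = 3.5, p = 0.005437, reject H0 at alpha = 0.1.


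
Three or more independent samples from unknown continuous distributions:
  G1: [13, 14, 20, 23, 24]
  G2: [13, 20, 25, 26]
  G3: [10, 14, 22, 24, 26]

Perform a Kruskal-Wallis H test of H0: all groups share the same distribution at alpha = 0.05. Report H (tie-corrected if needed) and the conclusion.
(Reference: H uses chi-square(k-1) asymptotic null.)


Step 1: Combine all N = 14 observations and assign midranks.
sorted (value, group, rank): (10,G3,1), (13,G1,2.5), (13,G2,2.5), (14,G1,4.5), (14,G3,4.5), (20,G1,6.5), (20,G2,6.5), (22,G3,8), (23,G1,9), (24,G1,10.5), (24,G3,10.5), (25,G2,12), (26,G2,13.5), (26,G3,13.5)
Step 2: Sum ranks within each group.
R_1 = 33 (n_1 = 5)
R_2 = 34.5 (n_2 = 4)
R_3 = 37.5 (n_3 = 5)
Step 3: H = 12/(N(N+1)) * sum(R_i^2/n_i) - 3(N+1)
     = 12/(14*15) * (33^2/5 + 34.5^2/4 + 37.5^2/5) - 3*15
     = 0.057143 * 796.612 - 45
     = 0.520714.
Step 4: Ties present; correction factor C = 1 - 30/(14^3 - 14) = 0.989011. Corrected H = 0.520714 / 0.989011 = 0.526500.
Step 5: Under H0, H ~ chi^2(2); p-value = 0.768550.
Step 6: alpha = 0.05. fail to reject H0.

H = 0.5265, df = 2, p = 0.768550, fail to reject H0.


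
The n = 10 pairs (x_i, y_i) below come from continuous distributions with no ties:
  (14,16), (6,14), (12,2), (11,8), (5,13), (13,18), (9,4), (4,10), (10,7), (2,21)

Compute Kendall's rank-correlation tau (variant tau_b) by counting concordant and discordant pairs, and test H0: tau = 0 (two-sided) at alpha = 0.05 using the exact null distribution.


Step 1: Enumerate the 45 unordered pairs (i,j) with i<j and classify each by sign(x_j-x_i) * sign(y_j-y_i).
  (1,2):dx=-8,dy=-2->C; (1,3):dx=-2,dy=-14->C; (1,4):dx=-3,dy=-8->C; (1,5):dx=-9,dy=-3->C
  (1,6):dx=-1,dy=+2->D; (1,7):dx=-5,dy=-12->C; (1,8):dx=-10,dy=-6->C; (1,9):dx=-4,dy=-9->C
  (1,10):dx=-12,dy=+5->D; (2,3):dx=+6,dy=-12->D; (2,4):dx=+5,dy=-6->D; (2,5):dx=-1,dy=-1->C
  (2,6):dx=+7,dy=+4->C; (2,7):dx=+3,dy=-10->D; (2,8):dx=-2,dy=-4->C; (2,9):dx=+4,dy=-7->D
  (2,10):dx=-4,dy=+7->D; (3,4):dx=-1,dy=+6->D; (3,5):dx=-7,dy=+11->D; (3,6):dx=+1,dy=+16->C
  (3,7):dx=-3,dy=+2->D; (3,8):dx=-8,dy=+8->D; (3,9):dx=-2,dy=+5->D; (3,10):dx=-10,dy=+19->D
  (4,5):dx=-6,dy=+5->D; (4,6):dx=+2,dy=+10->C; (4,7):dx=-2,dy=-4->C; (4,8):dx=-7,dy=+2->D
  (4,9):dx=-1,dy=-1->C; (4,10):dx=-9,dy=+13->D; (5,6):dx=+8,dy=+5->C; (5,7):dx=+4,dy=-9->D
  (5,8):dx=-1,dy=-3->C; (5,9):dx=+5,dy=-6->D; (5,10):dx=-3,dy=+8->D; (6,7):dx=-4,dy=-14->C
  (6,8):dx=-9,dy=-8->C; (6,9):dx=-3,dy=-11->C; (6,10):dx=-11,dy=+3->D; (7,8):dx=-5,dy=+6->D
  (7,9):dx=+1,dy=+3->C; (7,10):dx=-7,dy=+17->D; (8,9):dx=+6,dy=-3->D; (8,10):dx=-2,dy=+11->D
  (9,10):dx=-8,dy=+14->D
Step 2: C = 20, D = 25, total pairs = 45.
Step 3: tau = (C - D)/(n(n-1)/2) = (20 - 25)/45 = -0.111111.
Step 4: Exact two-sided p-value (enumerate n! = 3628800 permutations of y under H0): p = 0.727490.
Step 5: alpha = 0.05. fail to reject H0.

tau_b = -0.1111 (C=20, D=25), p = 0.727490, fail to reject H0.


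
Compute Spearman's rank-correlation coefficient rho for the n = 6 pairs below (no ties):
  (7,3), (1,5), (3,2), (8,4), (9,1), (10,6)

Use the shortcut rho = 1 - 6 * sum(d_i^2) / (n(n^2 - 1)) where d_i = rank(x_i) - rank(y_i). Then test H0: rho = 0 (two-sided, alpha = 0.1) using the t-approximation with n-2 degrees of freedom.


Step 1: Rank x and y separately (midranks; no ties here).
rank(x): 7->3, 1->1, 3->2, 8->4, 9->5, 10->6
rank(y): 3->3, 5->5, 2->2, 4->4, 1->1, 6->6
Step 2: d_i = R_x(i) - R_y(i); compute d_i^2.
  (3-3)^2=0, (1-5)^2=16, (2-2)^2=0, (4-4)^2=0, (5-1)^2=16, (6-6)^2=0
sum(d^2) = 32.
Step 3: rho = 1 - 6*32 / (6*(6^2 - 1)) = 1 - 192/210 = 0.085714.
Step 4: Under H0, t = rho * sqrt((n-2)/(1-rho^2)) = 0.1721 ~ t(4).
Step 5: Two-sided p-value from the t-distribution with 4 df = 0.871743.
Step 6: alpha = 0.1. fail to reject H0.

rho = 0.0857, p = 0.871743, fail to reject H0 at alpha = 0.1.


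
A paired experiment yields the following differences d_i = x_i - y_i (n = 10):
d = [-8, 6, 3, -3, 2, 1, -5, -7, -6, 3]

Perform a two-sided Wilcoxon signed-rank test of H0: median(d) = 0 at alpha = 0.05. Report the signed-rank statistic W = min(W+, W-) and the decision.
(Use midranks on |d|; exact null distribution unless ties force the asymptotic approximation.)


Step 1: Drop any zero differences (none here) and take |d_i|.
|d| = [8, 6, 3, 3, 2, 1, 5, 7, 6, 3]
Step 2: Midrank |d_i| (ties get averaged ranks).
ranks: |8|->10, |6|->7.5, |3|->4, |3|->4, |2|->2, |1|->1, |5|->6, |7|->9, |6|->7.5, |3|->4
Step 3: Attach original signs; sum ranks with positive sign and with negative sign.
W+ = 7.5 + 4 + 2 + 1 + 4 = 18.5
W- = 10 + 4 + 6 + 9 + 7.5 = 36.5
(Check: W+ + W- = 55 should equal n(n+1)/2 = 55.)
Step 4: Test statistic W = min(W+, W-) = 18.5.
Step 5: Ties in |d|, so use the tie-corrected normal approximation.
        E[W] = n(n+1)/4 = 10*11/4 = 27.5.
        Tie groups: |d|=3 (t=3), |d|=6 (t=2); sum(t^3 - t) = 30.
        Var[W] = n(n+1)(2n+1)/24 - sum(t^3-t)/48 = 2310/24 - 30/48 = 95.625.
        z = (W - E[W]) / sqrt(Var[W]) = (18.5 - 27.5) / 9.7788 = -0.9204.
        Two-sided p = 2*Phi(z) = 0.357386.
Step 6: alpha = 0.05. fail to reject H0.

W+ = 18.5, W- = 36.5, W = min = 18.5, p = 0.357386, fail to reject H0.


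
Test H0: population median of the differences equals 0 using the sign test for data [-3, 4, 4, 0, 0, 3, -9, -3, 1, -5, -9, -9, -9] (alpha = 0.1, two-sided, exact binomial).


Step 1: Discard zero differences. Original n = 13; n_eff = number of nonzero differences = 11.
Nonzero differences (with sign): -3, +4, +4, +3, -9, -3, +1, -5, -9, -9, -9
Step 2: Count signs: positive = 4, negative = 7.
Step 3: Under H0: P(positive) = 0.5, so the number of positives S ~ Bin(11, 0.5).
Step 4: Two-sided exact p-value = sum of Bin(11,0.5) probabilities at or below the observed probability = 0.548828.
Step 5: alpha = 0.1. fail to reject H0.

n_eff = 11, pos = 4, neg = 7, p = 0.548828, fail to reject H0.


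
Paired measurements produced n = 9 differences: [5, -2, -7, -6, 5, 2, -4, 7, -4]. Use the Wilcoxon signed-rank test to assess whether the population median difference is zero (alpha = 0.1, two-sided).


Step 1: Drop any zero differences (none here) and take |d_i|.
|d| = [5, 2, 7, 6, 5, 2, 4, 7, 4]
Step 2: Midrank |d_i| (ties get averaged ranks).
ranks: |5|->5.5, |2|->1.5, |7|->8.5, |6|->7, |5|->5.5, |2|->1.5, |4|->3.5, |7|->8.5, |4|->3.5
Step 3: Attach original signs; sum ranks with positive sign and with negative sign.
W+ = 5.5 + 5.5 + 1.5 + 8.5 = 21
W- = 1.5 + 8.5 + 7 + 3.5 + 3.5 = 24
(Check: W+ + W- = 45 should equal n(n+1)/2 = 45.)
Step 4: Test statistic W = min(W+, W-) = 21.
Step 5: Ties in |d|, so use the tie-corrected normal approximation.
        E[W] = n(n+1)/4 = 9*10/4 = 22.5.
        Tie groups: |d|=2 (t=2), |d|=4 (t=2), |d|=5 (t=2), |d|=7 (t=2); sum(t^3 - t) = 24.
        Var[W] = n(n+1)(2n+1)/24 - sum(t^3-t)/48 = 1710/24 - 24/48 = 70.75.
        z = (W - E[W]) / sqrt(Var[W]) = (21 - 22.5) / 8.4113 = -0.1783.
        Two-sided p = 2*Phi(z) = 0.858463.
Step 6: alpha = 0.1. fail to reject H0.

W+ = 21, W- = 24, W = min = 21, p = 0.858463, fail to reject H0.


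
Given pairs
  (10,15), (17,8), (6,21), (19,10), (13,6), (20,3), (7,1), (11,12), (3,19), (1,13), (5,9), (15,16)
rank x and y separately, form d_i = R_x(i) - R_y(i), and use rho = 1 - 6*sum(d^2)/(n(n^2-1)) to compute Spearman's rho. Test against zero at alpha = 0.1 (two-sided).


Step 1: Rank x and y separately (midranks; no ties here).
rank(x): 10->6, 17->10, 6->4, 19->11, 13->8, 20->12, 7->5, 11->7, 3->2, 1->1, 5->3, 15->9
rank(y): 15->9, 8->4, 21->12, 10->6, 6->3, 3->2, 1->1, 12->7, 19->11, 13->8, 9->5, 16->10
Step 2: d_i = R_x(i) - R_y(i); compute d_i^2.
  (6-9)^2=9, (10-4)^2=36, (4-12)^2=64, (11-6)^2=25, (8-3)^2=25, (12-2)^2=100, (5-1)^2=16, (7-7)^2=0, (2-11)^2=81, (1-8)^2=49, (3-5)^2=4, (9-10)^2=1
sum(d^2) = 410.
Step 3: rho = 1 - 6*410 / (12*(12^2 - 1)) = 1 - 2460/1716 = -0.433566.
Step 4: Under H0, t = rho * sqrt((n-2)/(1-rho^2)) = -1.5215 ~ t(10).
Step 5: Two-sided p-value from the t-distribution with 10 df = 0.159106.
Step 6: alpha = 0.1. fail to reject H0.

rho = -0.4336, p = 0.159106, fail to reject H0 at alpha = 0.1.


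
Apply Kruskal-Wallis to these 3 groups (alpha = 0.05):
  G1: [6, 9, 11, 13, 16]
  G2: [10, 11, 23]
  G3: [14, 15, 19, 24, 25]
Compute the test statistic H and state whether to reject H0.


Step 1: Combine all N = 13 observations and assign midranks.
sorted (value, group, rank): (6,G1,1), (9,G1,2), (10,G2,3), (11,G1,4.5), (11,G2,4.5), (13,G1,6), (14,G3,7), (15,G3,8), (16,G1,9), (19,G3,10), (23,G2,11), (24,G3,12), (25,G3,13)
Step 2: Sum ranks within each group.
R_1 = 22.5 (n_1 = 5)
R_2 = 18.5 (n_2 = 3)
R_3 = 50 (n_3 = 5)
Step 3: H = 12/(N(N+1)) * sum(R_i^2/n_i) - 3(N+1)
     = 12/(13*14) * (22.5^2/5 + 18.5^2/3 + 50^2/5) - 3*14
     = 0.065934 * 715.333 - 42
     = 5.164835.
Step 4: Ties present; correction factor C = 1 - 6/(13^3 - 13) = 0.997253. Corrected H = 5.164835 / 0.997253 = 5.179063.
Step 5: Under H0, H ~ chi^2(2); p-value = 0.075055.
Step 6: alpha = 0.05. fail to reject H0.

H = 5.1791, df = 2, p = 0.075055, fail to reject H0.


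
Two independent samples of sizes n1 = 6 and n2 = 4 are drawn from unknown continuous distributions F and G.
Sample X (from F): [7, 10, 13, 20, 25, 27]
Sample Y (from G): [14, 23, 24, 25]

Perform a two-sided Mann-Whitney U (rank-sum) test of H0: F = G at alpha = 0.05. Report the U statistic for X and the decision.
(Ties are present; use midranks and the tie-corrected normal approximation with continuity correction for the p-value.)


Step 1: Combine and sort all 10 observations; assign midranks.
sorted (value, group): (7,X), (10,X), (13,X), (14,Y), (20,X), (23,Y), (24,Y), (25,X), (25,Y), (27,X)
ranks: 7->1, 10->2, 13->3, 14->4, 20->5, 23->6, 24->7, 25->8.5, 25->8.5, 27->10
Step 2: Rank sum for X: R1 = 1 + 2 + 3 + 5 + 8.5 + 10 = 29.5.
Step 3: U_X = R1 - n1(n1+1)/2 = 29.5 - 6*7/2 = 29.5 - 21 = 8.5.
       U_Y = n1*n2 - U_X = 24 - 8.5 = 15.5.
Step 4: Ties are present, so use the tie-corrected normal approximation (with continuity correction) for the p-value.
Step 5: p-value = 0.521166; compare to alpha = 0.05. fail to reject H0.

U_X = 8.5, p = 0.521166, fail to reject H0 at alpha = 0.05.


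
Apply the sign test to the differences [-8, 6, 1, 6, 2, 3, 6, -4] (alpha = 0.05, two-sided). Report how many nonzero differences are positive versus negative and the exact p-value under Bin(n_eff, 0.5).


Step 1: Discard zero differences. Original n = 8; n_eff = number of nonzero differences = 8.
Nonzero differences (with sign): -8, +6, +1, +6, +2, +3, +6, -4
Step 2: Count signs: positive = 6, negative = 2.
Step 3: Under H0: P(positive) = 0.5, so the number of positives S ~ Bin(8, 0.5).
Step 4: Two-sided exact p-value = sum of Bin(8,0.5) probabilities at or below the observed probability = 0.289062.
Step 5: alpha = 0.05. fail to reject H0.

n_eff = 8, pos = 6, neg = 2, p = 0.289062, fail to reject H0.


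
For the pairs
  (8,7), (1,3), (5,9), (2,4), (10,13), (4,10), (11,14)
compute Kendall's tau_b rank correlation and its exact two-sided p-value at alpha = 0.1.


Step 1: Enumerate the 21 unordered pairs (i,j) with i<j and classify each by sign(x_j-x_i) * sign(y_j-y_i).
  (1,2):dx=-7,dy=-4->C; (1,3):dx=-3,dy=+2->D; (1,4):dx=-6,dy=-3->C; (1,5):dx=+2,dy=+6->C
  (1,6):dx=-4,dy=+3->D; (1,7):dx=+3,dy=+7->C; (2,3):dx=+4,dy=+6->C; (2,4):dx=+1,dy=+1->C
  (2,5):dx=+9,dy=+10->C; (2,6):dx=+3,dy=+7->C; (2,7):dx=+10,dy=+11->C; (3,4):dx=-3,dy=-5->C
  (3,5):dx=+5,dy=+4->C; (3,6):dx=-1,dy=+1->D; (3,7):dx=+6,dy=+5->C; (4,5):dx=+8,dy=+9->C
  (4,6):dx=+2,dy=+6->C; (4,7):dx=+9,dy=+10->C; (5,6):dx=-6,dy=-3->C; (5,7):dx=+1,dy=+1->C
  (6,7):dx=+7,dy=+4->C
Step 2: C = 18, D = 3, total pairs = 21.
Step 3: tau = (C - D)/(n(n-1)/2) = (18 - 3)/21 = 0.714286.
Step 4: Exact two-sided p-value (enumerate n! = 5040 permutations of y under H0): p = 0.030159.
Step 5: alpha = 0.1. reject H0.

tau_b = 0.7143 (C=18, D=3), p = 0.030159, reject H0.
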